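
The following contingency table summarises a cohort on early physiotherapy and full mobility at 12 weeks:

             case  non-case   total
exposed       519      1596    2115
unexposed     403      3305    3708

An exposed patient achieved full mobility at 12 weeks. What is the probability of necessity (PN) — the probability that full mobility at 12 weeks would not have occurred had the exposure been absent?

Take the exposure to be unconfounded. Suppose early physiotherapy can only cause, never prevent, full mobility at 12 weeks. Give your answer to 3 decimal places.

p₁ = P(outcome | exposed) = 519/2115 = 0.24539
p₀ = P(outcome | unexposed) = 403/3708 = 0.10868
Under exogeneity and monotonicity, PN = (p₁ − p₀)/p₁.
PN = (0.24539 − 0.10868) / 0.24539 ≈ 0.5571

PN ≈ 0.557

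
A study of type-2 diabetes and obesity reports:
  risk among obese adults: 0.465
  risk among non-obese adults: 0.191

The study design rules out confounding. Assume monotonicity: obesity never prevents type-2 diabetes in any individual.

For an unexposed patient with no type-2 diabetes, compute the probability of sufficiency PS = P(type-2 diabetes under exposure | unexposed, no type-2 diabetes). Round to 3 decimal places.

PS ≈ 0.339

Let p₁ = 0.465, p₀ = 0.191.
Under exogeneity and monotonicity, PS = (p₁ − p₀) / (1 − p₀).
PS = (0.465 − 0.191) / (1 − 0.191) = 0.274 / 0.809 ≈ 0.3387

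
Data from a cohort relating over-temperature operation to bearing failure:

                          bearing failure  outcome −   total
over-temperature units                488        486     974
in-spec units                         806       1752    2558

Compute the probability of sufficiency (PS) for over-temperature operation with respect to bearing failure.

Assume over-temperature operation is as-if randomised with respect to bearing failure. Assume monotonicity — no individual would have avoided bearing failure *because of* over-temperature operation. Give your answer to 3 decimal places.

PS ≈ 0.271

p₁ = P(outcome | exposed) = 488/974 = 0.50103
p₀ = P(outcome | unexposed) = 806/2558 = 0.31509
Under exogeneity and monotonicity, PS = (p₁ − p₀) / (1 − p₀).
PS = (0.50103 − 0.31509) / (1 − 0.31509) = 0.18594 / 0.68491 ≈ 0.2715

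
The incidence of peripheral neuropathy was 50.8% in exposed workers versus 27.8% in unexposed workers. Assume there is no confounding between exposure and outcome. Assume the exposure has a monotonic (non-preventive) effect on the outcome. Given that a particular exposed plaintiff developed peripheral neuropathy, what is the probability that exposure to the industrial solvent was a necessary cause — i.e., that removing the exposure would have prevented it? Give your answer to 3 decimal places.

p₁ = 0.508, p₀ = 0.278.
Under exogeneity and monotonicity, PN = (p₁ − p₀) / p₁.
PN = (0.508 − 0.278) / 0.508 = 0.23 / 0.508 ≈ 0.4528

PN ≈ 0.453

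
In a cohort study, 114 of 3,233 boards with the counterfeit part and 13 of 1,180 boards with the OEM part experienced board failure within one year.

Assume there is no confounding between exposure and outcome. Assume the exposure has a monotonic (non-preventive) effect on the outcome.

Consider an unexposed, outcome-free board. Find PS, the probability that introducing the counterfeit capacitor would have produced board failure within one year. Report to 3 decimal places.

PS ≈ 0.025

p₁ = P(outcome | exposed) = 114/3233 = 0.035261
p₀ = P(outcome | unexposed) = 13/1180 = 0.011017
Under exogeneity and monotonicity, PS = (p₁ − p₀) / (1 − p₀).
PS = (0.035261 − 0.011017) / (1 − 0.011017) = 0.024244 / 0.98898 ≈ 0.0245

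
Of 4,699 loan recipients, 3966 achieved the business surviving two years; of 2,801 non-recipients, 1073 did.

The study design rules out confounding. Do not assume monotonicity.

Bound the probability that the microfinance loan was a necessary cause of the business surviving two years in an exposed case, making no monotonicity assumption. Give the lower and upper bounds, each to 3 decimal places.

p₁ = P(outcome | exposed) = 3966/4699 = 0.84401
p₀ = P(outcome | unexposed) = 1073/2801 = 0.38308
Under exogeneity alone the bounds on PN are max{0,(p₁−p₀)/p₁} ≤ PN ≤ min{1,(1−p₀)/p₁}.
  lower = (p₁ − p₀)/p₁ = 0.46093 / 0.84401 ≈ 0.5461
  upper = min{1, (1 − p₀)/p₁} = 0.61692 / 0.84401 ≈ 0.7309

0.546 ≤ PN ≤ 0.731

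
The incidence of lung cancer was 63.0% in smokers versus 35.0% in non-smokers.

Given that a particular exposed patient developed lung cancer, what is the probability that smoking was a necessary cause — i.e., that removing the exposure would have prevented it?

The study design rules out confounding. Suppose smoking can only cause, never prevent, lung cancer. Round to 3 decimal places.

p₁ = 0.63, p₀ = 0.35.
Under exogeneity and monotonicity, PN = (p₁ − p₀) / p₁.
PN = (0.63 − 0.35) / 0.63 = 0.28 / 0.63 ≈ 0.4444

PN ≈ 0.444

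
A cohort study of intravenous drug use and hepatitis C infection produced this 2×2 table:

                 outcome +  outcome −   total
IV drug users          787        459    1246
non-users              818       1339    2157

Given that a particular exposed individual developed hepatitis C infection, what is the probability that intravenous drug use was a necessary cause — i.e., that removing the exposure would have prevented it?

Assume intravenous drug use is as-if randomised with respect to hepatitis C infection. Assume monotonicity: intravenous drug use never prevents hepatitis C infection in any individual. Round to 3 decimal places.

PN ≈ 0.400

p₁ = P(outcome | exposed) = 787/1246 = 0.63162
p₀ = P(outcome | unexposed) = 818/2157 = 0.37923
Under exogeneity and monotonicity, PN = (p₁ − p₀)/p₁.
PN = (0.63162 − 0.37923) / 0.63162 ≈ 0.3996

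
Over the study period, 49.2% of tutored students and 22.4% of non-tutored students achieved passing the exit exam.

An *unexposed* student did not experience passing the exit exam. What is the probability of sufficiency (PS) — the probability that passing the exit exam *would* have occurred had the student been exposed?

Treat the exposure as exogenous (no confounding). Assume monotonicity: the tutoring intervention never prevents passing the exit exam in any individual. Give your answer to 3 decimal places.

PS ≈ 0.345

p₁ = 0.492, p₀ = 0.224.
Under exogeneity and monotonicity, PS = (p₁ − p₀) / (1 − p₀).
PS = (0.492 − 0.224) / (1 − 0.224) = 0.268 / 0.776 ≈ 0.3454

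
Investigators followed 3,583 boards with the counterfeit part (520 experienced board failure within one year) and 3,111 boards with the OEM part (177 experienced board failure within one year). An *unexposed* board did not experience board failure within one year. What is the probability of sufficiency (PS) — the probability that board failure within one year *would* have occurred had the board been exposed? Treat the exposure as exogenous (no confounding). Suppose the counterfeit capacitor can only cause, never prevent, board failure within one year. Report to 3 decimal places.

p₁ = P(outcome | exposed) = 520/3583 = 0.14513
p₀ = P(outcome | unexposed) = 177/3111 = 0.056895
Under exogeneity and monotonicity, PS = (p₁ − p₀) / (1 − p₀).
PS = (0.14513 − 0.056895) / (1 − 0.056895) = 0.088235 / 0.94311 ≈ 0.0936

PS ≈ 0.094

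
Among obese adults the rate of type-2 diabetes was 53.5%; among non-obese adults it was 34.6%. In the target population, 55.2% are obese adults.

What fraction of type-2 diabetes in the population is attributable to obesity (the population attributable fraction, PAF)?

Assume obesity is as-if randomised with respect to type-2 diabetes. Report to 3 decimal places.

p₁ = 0.535, p₀ = 0.346.
Overall risk P(Y=1) = π·p₁ + (1−π)·p₀ = 0.552×0.535 + 0.448×0.346 = 0.45033.
Under exogeneity, PAF = [P(Y=1) − p₀] / P(Y=1).
PAF = (0.45033 − 0.346) / 0.45033 ≈ 0.2317

PAF ≈ 0.232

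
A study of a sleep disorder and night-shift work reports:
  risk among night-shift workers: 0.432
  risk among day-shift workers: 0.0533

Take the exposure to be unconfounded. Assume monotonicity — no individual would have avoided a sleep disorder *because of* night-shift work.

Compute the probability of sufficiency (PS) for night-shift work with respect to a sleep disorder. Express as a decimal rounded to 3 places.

PS ≈ 0.400

Let p₁ = 0.432, p₀ = 0.0533.
Under exogeneity and monotonicity, PS = (p₁ − p₀) / (1 − p₀).
PS = (0.432 − 0.0533) / (1 − 0.0533) = 0.3787 / 0.9467 ≈ 0.4000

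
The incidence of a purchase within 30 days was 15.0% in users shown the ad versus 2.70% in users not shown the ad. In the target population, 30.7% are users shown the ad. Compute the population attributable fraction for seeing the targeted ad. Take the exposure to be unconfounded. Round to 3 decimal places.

PAF ≈ 0.583

p₁ = 0.15, p₀ = 0.027.
Overall risk P(Y=1) = π·p₁ + (1−π)·p₀ = 0.307×0.15 + 0.693×0.027 = 0.064761.
Under exogeneity, PAF = [P(Y=1) − p₀] / P(Y=1).
PAF = (0.064761 − 0.027) / 0.064761 ≈ 0.5831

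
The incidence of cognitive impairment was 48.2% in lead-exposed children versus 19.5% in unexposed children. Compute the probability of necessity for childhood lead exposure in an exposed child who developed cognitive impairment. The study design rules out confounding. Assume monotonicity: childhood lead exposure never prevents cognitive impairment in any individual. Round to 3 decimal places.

PN ≈ 0.595

p₁ = 0.482, p₀ = 0.195.
Under exogeneity and monotonicity, PN = (p₁ − p₀) / p₁.
PN = (0.482 − 0.195) / 0.482 = 0.287 / 0.482 ≈ 0.5954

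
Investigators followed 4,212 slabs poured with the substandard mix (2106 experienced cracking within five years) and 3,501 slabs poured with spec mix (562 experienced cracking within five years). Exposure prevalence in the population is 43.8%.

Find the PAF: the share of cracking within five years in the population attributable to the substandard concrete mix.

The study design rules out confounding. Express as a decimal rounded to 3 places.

PAF ≈ 0.481

p₁ = P(outcome | exposed) = 2106/4212 = 0.5
p₀ = P(outcome | unexposed) = 562/3501 = 0.16053
Overall risk P(Y=1) = π·p₁ + (1−π)·p₀ = 0.438×0.5 + 0.562×0.16053 = 0.30922.
Under exogeneity, PAF = [P(Y=1) − p₀] / P(Y=1).
PAF = (0.30922 − 0.16053) / 0.30922 ≈ 0.4809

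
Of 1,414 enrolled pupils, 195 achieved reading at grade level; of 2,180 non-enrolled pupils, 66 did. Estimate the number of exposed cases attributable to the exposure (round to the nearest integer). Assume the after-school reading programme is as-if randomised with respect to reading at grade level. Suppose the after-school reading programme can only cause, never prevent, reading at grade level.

about 152 cases

p₁ = P(outcome | exposed) = 195/1414 = 0.13791
p₀ = P(outcome | unexposed) = 66/2180 = 0.030275
PN = (p₁ − p₀)/p₁ = (0.13791 − 0.030275) / 0.13791 ≈ 0.78047.
Attributable cases ≈ PN × (exposed cases) = 0.78047 × 195 ≈ 152.19.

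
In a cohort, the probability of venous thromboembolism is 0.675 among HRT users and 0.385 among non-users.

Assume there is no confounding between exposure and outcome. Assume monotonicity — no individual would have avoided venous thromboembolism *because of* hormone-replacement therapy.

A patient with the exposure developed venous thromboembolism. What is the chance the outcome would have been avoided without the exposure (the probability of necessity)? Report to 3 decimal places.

Let p₁ = 0.675, p₀ = 0.385.
Under exogeneity and monotonicity, PN = (p₁ − p₀) / p₁.
PN = (0.675 − 0.385) / 0.675 = 0.29 / 0.675 ≈ 0.4296

PN ≈ 0.430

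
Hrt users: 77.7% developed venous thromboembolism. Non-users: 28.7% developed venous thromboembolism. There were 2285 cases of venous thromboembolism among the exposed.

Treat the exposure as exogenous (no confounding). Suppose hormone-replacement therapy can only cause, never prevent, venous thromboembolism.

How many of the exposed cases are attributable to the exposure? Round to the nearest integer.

about 1441 cases

p₁ = 0.777, p₀ = 0.287.
PN = (p₁ − p₀)/p₁ = (0.777 − 0.287) / 0.777 ≈ 0.63063.
Attributable cases ≈ PN × (exposed cases) = 0.63063 × 2285 ≈ 1440.99.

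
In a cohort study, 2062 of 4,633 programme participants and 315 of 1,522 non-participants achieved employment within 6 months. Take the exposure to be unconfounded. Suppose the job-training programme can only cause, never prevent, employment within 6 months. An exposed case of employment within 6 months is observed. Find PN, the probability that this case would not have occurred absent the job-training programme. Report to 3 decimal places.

p₁ = P(outcome | exposed) = 2062/4633 = 0.44507
p₀ = P(outcome | unexposed) = 315/1522 = 0.20696
Under exogeneity and monotonicity, PN = (p₁ − p₀) / p₁.
PN = (0.44507 − 0.20696) / 0.44507 = 0.2381 / 0.44507 ≈ 0.5350

PN ≈ 0.535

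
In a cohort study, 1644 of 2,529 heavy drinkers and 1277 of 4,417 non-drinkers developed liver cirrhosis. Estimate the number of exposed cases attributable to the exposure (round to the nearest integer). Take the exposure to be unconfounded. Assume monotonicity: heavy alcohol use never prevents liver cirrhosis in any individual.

p₁ = P(outcome | exposed) = 1644/2529 = 0.65006
p₀ = P(outcome | unexposed) = 1277/4417 = 0.28911
PN = (p₁ − p₀)/p₁ = (0.65006 − 0.28911) / 0.65006 ≈ 0.55526.
Attributable cases ≈ PN × (exposed cases) = 0.55526 × 1644 ≈ 912.84.

about 913 cases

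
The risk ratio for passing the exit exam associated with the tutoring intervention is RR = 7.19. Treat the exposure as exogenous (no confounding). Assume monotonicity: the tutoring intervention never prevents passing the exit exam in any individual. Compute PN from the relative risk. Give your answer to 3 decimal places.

Under exogeneity and monotonicity, PN = (RR − 1) / RR = 1 − 1/RR.
PN = (7.19 − 1) / 7.19 = 6.19 / 7.19 ≈ 0.8609

PN ≈ 0.861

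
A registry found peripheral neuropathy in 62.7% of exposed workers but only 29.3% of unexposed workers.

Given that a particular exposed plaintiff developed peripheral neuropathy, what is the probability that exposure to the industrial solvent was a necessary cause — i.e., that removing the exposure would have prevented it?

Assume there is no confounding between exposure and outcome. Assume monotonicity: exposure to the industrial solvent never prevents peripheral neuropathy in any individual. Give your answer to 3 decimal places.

PN ≈ 0.533

p₁ = 0.627, p₀ = 0.293.
Under exogeneity and monotonicity, PN = (p₁ − p₀) / p₁.
PN = (0.627 − 0.293) / 0.627 = 0.334 / 0.627 ≈ 0.5327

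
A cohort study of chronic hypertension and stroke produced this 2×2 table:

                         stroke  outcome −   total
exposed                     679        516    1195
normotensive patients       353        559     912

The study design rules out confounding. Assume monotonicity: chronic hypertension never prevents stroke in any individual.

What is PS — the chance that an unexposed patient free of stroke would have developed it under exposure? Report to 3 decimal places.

p₁ = P(outcome | exposed) = 679/1195 = 0.5682
p₀ = P(outcome | unexposed) = 353/912 = 0.38706
Under exogeneity and monotonicity, PS = (p₁ − p₀)/(1 − p₀).
PS = (0.5682 − 0.38706) / 0.61294 ≈ 0.2955

PS ≈ 0.296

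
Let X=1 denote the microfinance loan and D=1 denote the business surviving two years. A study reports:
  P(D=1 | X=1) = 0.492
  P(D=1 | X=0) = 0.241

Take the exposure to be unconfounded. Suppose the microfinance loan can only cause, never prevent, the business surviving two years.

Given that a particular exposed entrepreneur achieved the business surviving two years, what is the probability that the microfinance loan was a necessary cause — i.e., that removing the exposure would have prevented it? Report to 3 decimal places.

Let p₁ = 0.492, p₀ = 0.241.
Under exogeneity and monotonicity, PN = (p₁ − p₀) / p₁.
PN = (0.492 − 0.241) / 0.492 = 0.251 / 0.492 ≈ 0.5102

PN ≈ 0.510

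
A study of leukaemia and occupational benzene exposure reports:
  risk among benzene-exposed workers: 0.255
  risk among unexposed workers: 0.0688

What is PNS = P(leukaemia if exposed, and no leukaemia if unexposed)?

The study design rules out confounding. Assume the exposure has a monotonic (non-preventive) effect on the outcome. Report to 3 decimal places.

PNS ≈ 0.186

Let p₁ = 0.255, p₀ = 0.0688.
Under exogeneity and monotonicity, PNS = p₁ − p₀.
PNS = 0.255 − 0.0688 = 0.1862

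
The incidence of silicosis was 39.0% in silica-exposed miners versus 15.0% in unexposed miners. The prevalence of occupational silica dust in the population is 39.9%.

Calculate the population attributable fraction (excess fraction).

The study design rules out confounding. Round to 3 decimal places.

p₁ = 0.39, p₀ = 0.15.
Overall risk P(Y=1) = π·p₁ + (1−π)·p₀ = 0.399×0.39 + 0.601×0.15 = 0.24576.
Under exogeneity, PAF = [P(Y=1) − p₀] / P(Y=1).
PAF = (0.24576 − 0.15) / 0.24576 ≈ 0.3896

PAF ≈ 0.390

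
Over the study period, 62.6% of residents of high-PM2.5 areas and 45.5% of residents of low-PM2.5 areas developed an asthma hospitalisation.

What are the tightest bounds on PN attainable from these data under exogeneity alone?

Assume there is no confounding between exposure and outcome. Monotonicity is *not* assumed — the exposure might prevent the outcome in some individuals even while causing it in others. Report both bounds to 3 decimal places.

p₁ = 0.626, p₀ = 0.455.
Under exogeneity alone the bounds on PN are max{0,(p₁−p₀)/p₁} ≤ PN ≤ min{1,(1−p₀)/p₁}.
  lower = (p₁ − p₀)/p₁ = 0.171 / 0.626 ≈ 0.2732
  upper = min{1, (1 − p₀)/p₁} = 0.545 / 0.626 ≈ 0.8706

0.273 ≤ PN ≤ 0.871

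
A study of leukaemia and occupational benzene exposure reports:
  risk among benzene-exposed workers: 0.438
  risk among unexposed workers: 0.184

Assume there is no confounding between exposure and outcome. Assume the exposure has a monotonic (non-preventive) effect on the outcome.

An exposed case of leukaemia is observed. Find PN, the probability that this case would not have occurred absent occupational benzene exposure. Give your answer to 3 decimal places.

PN ≈ 0.580

Let p₁ = 0.438, p₀ = 0.184.
Under exogeneity and monotonicity, PN = (p₁ − p₀) / p₁.
PN = (0.438 − 0.184) / 0.438 = 0.254 / 0.438 ≈ 0.5799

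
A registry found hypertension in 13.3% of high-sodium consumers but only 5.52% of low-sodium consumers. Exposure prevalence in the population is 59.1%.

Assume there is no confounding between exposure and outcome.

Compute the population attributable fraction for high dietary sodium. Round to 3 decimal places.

PAF ≈ 0.454

p₁ = 0.133, p₀ = 0.0552.
Overall risk P(Y=1) = π·p₁ + (1−π)·p₀ = 0.591×0.133 + 0.409×0.0552 = 0.10118.
Under exogeneity, PAF = [P(Y=1) − p₀] / P(Y=1).
PAF = (0.10118 − 0.0552) / 0.10118 ≈ 0.4544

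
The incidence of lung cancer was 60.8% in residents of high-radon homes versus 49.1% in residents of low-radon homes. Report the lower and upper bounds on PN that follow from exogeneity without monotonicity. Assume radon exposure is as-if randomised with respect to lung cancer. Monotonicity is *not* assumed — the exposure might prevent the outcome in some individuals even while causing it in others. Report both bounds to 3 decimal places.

0.192 ≤ PN ≤ 0.837

p₁ = 0.608, p₀ = 0.491.
Under exogeneity alone the bounds on PN are max{0,(p₁−p₀)/p₁} ≤ PN ≤ min{1,(1−p₀)/p₁}.
  lower = (p₁ − p₀)/p₁ = 0.117 / 0.608 ≈ 0.1924
  upper = min{1, (1 − p₀)/p₁} = 0.509 / 0.608 ≈ 0.8372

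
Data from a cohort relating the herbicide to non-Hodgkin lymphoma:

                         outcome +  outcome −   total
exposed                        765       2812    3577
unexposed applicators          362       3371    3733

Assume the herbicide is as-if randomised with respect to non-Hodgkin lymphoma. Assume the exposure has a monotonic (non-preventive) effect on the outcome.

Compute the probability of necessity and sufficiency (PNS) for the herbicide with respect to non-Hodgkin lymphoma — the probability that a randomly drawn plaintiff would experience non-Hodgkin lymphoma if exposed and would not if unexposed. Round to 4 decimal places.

p₁ = P(outcome | exposed) = 765/3577 = 0.21387
p₀ = P(outcome | unexposed) = 362/3733 = 0.096973
Under exogeneity and monotonicity, PNS = p₁ − p₀.
PNS = 0.21387 − 0.096973 = 0.11689

PNS ≈ 0.1169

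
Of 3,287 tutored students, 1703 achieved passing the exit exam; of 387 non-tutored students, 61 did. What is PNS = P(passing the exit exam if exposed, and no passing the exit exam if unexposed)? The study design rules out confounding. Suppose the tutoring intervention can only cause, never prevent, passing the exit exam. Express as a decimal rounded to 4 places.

p₁ = P(outcome | exposed) = 1703/3287 = 0.5181
p₀ = P(outcome | unexposed) = 61/387 = 0.15762
Under exogeneity and monotonicity, PNS = p₁ − p₀.
PNS = 0.5181 − 0.15762 = 0.36048

PNS ≈ 0.3605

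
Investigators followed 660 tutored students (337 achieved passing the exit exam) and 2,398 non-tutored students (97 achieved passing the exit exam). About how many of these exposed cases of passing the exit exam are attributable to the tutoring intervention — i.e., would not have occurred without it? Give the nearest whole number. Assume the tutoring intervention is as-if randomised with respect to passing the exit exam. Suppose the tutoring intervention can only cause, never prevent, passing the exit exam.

about 310 cases

p₁ = P(outcome | exposed) = 337/660 = 0.51061
p₀ = P(outcome | unexposed) = 97/2398 = 0.04045
PN = (p₁ − p₀)/p₁ = (0.51061 − 0.04045) / 0.51061 ≈ 0.92078.
Attributable cases ≈ PN × (exposed cases) = 0.92078 × 337 ≈ 310.30.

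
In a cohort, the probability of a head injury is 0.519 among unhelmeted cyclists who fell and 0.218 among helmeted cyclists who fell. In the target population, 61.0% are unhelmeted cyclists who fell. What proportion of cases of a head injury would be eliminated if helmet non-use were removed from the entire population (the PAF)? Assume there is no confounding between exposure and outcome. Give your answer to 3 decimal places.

Let p₁ = 0.519, p₀ = 0.218.
Overall risk P(Y=1) = π·p₁ + (1−π)·p₀ = 0.61×0.519 + 0.39×0.218 = 0.40161.
Under exogeneity, PAF = [P(Y=1) − p₀] / P(Y=1).
PAF = (0.40161 − 0.218) / 0.40161 ≈ 0.4572

PAF ≈ 0.457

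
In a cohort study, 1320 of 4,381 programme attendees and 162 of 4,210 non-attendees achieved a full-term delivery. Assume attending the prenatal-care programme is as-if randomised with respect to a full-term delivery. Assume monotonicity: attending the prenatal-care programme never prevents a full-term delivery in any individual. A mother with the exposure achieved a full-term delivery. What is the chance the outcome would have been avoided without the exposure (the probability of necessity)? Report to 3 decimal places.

PN ≈ 0.872

p₁ = P(outcome | exposed) = 1320/4381 = 0.3013
p₀ = P(outcome | unexposed) = 162/4210 = 0.03848
Under exogeneity and monotonicity, PN = (p₁ − p₀) / p₁.
PN = (0.3013 − 0.03848) / 0.3013 = 0.26282 / 0.3013 ≈ 0.8723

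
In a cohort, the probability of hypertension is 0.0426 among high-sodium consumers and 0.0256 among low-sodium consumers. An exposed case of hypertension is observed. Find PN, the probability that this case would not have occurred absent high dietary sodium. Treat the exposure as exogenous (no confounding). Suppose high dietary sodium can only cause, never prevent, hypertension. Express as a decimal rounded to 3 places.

PN ≈ 0.399

Let p₁ = 0.0426, p₀ = 0.0256.
Under exogeneity and monotonicity, PN = (p₁ − p₀) / p₁.
PN = (0.0426 − 0.0256) / 0.0426 = 0.017 / 0.0426 ≈ 0.3991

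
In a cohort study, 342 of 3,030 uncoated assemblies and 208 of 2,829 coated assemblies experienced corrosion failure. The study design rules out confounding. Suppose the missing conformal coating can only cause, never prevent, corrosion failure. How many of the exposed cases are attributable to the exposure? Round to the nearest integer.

p₁ = P(outcome | exposed) = 342/3030 = 0.11287
p₀ = P(outcome | unexposed) = 208/2829 = 0.073524
PN = (p₁ − p₀)/p₁ = (0.11287 − 0.073524) / 0.11287 ≈ 0.34860.
Attributable cases ≈ PN × (exposed cases) = 0.34860 × 342 ≈ 119.22.

about 119 cases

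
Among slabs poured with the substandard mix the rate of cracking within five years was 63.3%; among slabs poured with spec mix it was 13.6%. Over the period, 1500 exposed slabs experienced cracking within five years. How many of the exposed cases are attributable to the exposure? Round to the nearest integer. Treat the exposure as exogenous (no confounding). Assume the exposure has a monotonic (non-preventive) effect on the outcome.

about 1178 cases

p₁ = 0.633, p₀ = 0.136.
PN = (p₁ − p₀)/p₁ = (0.633 − 0.136) / 0.633 ≈ 0.78515.
Attributable cases ≈ PN × (exposed cases) = 0.78515 × 1500 ≈ 1177.73.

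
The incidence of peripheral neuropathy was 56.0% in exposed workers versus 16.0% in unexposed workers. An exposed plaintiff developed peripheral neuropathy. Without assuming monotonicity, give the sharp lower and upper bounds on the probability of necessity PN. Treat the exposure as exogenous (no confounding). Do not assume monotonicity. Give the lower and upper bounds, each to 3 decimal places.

p₁ = 0.56, p₀ = 0.16.
Under exogeneity alone the bounds on PN are max{0,(p₁−p₀)/p₁} ≤ PN ≤ min{1,(1−p₀)/p₁}.
  lower = (p₁ − p₀)/p₁ = 0.4 / 0.56 ≈ 0.7143
  upper = min{1, (1 − p₀)/p₁} = 0.84 / 0.56 ≈ 1.5000 → capped at 1

0.714 ≤ PN ≤ 1.000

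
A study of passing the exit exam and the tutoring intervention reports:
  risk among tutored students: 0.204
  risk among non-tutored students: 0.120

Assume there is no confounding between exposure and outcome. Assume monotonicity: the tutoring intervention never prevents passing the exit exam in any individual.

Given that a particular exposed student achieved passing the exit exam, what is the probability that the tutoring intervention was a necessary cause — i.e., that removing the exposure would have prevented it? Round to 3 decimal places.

PN ≈ 0.412

Let p₁ = 0.204, p₀ = 0.12.
Under exogeneity and monotonicity, PN = (p₁ − p₀) / p₁.
PN = (0.204 − 0.12) / 0.204 = 0.084 / 0.204 ≈ 0.4118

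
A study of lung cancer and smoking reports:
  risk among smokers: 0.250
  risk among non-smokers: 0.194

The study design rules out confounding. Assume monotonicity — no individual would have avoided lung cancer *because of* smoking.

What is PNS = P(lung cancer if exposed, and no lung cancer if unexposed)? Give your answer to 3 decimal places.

PNS ≈ 0.056

Let p₁ = 0.25, p₀ = 0.194.
Under exogeneity and monotonicity, PNS = p₁ − p₀.
PNS = 0.25 − 0.194 = 0.056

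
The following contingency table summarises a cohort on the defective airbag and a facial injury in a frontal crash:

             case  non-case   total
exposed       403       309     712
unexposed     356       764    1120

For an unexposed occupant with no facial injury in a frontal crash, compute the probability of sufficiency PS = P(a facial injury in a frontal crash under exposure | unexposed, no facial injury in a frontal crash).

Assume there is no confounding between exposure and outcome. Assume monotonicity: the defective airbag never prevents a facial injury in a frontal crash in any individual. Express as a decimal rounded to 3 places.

PS ≈ 0.364

p₁ = P(outcome | exposed) = 403/712 = 0.56601
p₀ = P(outcome | unexposed) = 356/1120 = 0.31786
Under exogeneity and monotonicity, PS = (p₁ − p₀)/(1 − p₀).
PS = (0.56601 − 0.31786) / 0.68214 ≈ 0.3638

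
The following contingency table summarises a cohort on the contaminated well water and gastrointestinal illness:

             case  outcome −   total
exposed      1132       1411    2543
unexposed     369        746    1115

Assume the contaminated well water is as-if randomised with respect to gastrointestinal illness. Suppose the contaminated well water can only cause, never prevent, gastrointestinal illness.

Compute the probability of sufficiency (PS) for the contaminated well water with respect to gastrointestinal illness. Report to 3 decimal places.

p₁ = P(outcome | exposed) = 1132/2543 = 0.44514
p₀ = P(outcome | unexposed) = 369/1115 = 0.33094
Under exogeneity and monotonicity, PS = (p₁ − p₀)/(1 − p₀).
PS = (0.44514 − 0.33094) / 0.66906 ≈ 0.1707

PS ≈ 0.171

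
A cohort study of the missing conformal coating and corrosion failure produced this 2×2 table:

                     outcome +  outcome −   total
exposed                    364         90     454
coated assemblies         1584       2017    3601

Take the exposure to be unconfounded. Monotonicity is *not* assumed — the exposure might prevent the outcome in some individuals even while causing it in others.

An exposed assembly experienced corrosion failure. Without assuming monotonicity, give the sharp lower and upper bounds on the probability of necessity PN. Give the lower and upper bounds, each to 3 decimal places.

0.451 ≤ PN ≤ 0.699

p₁ = P(outcome | exposed) = 364/454 = 0.80176
p₀ = P(outcome | unexposed) = 1584/3601 = 0.43988
Under exogeneity alone the bounds on PN are max{0,(p₁−p₀)/p₁} ≤ PN ≤ min{1,(1−p₀)/p₁}.
  lower = (p₁ − p₀)/p₁ = 0.36188 / 0.80176 ≈ 0.4514
  upper = min{1, (1 − p₀)/p₁} = 0.56012 / 0.80176 ≈ 0.6986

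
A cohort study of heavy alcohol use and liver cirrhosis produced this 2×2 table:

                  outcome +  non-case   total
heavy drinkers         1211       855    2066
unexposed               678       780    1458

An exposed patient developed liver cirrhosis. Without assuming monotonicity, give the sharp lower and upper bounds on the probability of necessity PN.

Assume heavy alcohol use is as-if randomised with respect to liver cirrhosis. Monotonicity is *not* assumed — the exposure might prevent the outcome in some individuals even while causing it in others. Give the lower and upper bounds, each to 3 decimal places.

0.207 ≤ PN ≤ 0.913

p₁ = P(outcome | exposed) = 1211/2066 = 0.58616
p₀ = P(outcome | unexposed) = 678/1458 = 0.46502
Under exogeneity alone the bounds on PN are max{0,(p₁−p₀)/p₁} ≤ PN ≤ min{1,(1−p₀)/p₁}.
  lower = (p₁ − p₀)/p₁ = 0.12114 / 0.58616 ≈ 0.2067
  upper = min{1, (1 − p₀)/p₁} = 0.53498 / 0.58616 ≈ 0.9127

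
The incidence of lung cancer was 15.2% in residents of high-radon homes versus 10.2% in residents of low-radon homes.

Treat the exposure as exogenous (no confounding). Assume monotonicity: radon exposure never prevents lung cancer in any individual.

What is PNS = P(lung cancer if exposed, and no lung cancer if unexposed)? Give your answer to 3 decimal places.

p₁ = 0.152, p₀ = 0.102.
Under exogeneity and monotonicity, PNS = p₁ − p₀.
PNS = 0.152 − 0.102 = 0.05

PNS ≈ 0.050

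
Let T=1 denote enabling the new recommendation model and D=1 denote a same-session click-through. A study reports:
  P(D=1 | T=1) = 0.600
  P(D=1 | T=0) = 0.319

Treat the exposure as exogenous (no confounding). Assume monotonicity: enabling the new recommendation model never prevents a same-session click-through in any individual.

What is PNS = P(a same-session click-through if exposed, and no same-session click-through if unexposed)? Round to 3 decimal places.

PNS ≈ 0.281

Let p₁ = 0.6, p₀ = 0.319.
Under exogeneity and monotonicity, PNS = p₁ − p₀.
PNS = 0.6 − 0.319 = 0.281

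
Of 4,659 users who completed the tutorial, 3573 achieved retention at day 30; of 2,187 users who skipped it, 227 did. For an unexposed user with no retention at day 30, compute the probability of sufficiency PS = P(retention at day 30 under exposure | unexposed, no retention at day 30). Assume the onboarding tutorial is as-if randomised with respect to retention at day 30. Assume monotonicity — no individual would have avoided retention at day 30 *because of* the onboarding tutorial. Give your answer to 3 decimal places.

PS ≈ 0.740

p₁ = P(outcome | exposed) = 3573/4659 = 0.7669
p₀ = P(outcome | unexposed) = 227/2187 = 0.1038
Under exogeneity and monotonicity, PS = (p₁ − p₀) / (1 − p₀).
PS = (0.7669 − 0.1038) / (1 − 0.1038) = 0.66311 / 0.8962 ≈ 0.7399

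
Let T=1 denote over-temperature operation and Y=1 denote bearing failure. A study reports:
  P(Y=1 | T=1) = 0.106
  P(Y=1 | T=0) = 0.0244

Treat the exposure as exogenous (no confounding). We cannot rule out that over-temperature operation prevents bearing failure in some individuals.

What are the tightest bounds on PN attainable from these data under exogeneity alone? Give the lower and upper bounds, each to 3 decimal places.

0.770 ≤ PN ≤ 1.000

Let p₁ = 0.106, p₀ = 0.0244.
Under exogeneity alone the bounds on PN are max{0,(p₁−p₀)/p₁} ≤ PN ≤ min{1,(1−p₀)/p₁}.
  lower = (p₁ − p₀)/p₁ = 0.0816 / 0.106 ≈ 0.7698
  upper = min{1, (1 − p₀)/p₁} = 0.9756 / 0.106 ≈ 9.2038 → capped at 1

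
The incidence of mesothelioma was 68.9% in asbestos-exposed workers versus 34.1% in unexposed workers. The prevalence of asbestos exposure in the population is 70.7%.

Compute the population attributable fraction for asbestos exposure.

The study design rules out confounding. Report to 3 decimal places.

p₁ = 0.689, p₀ = 0.341.
Overall risk P(Y=1) = π·p₁ + (1−π)·p₀ = 0.707×0.689 + 0.293×0.341 = 0.58704.
Under exogeneity, PAF = [P(Y=1) − p₀] / P(Y=1).
PAF = (0.58704 − 0.341) / 0.58704 ≈ 0.4191

PAF ≈ 0.419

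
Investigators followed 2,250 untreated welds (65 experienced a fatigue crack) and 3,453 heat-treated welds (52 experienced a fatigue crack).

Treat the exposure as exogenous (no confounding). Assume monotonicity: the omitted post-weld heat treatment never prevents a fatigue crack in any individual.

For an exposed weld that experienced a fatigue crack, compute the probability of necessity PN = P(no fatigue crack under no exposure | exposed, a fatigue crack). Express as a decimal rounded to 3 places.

PN ≈ 0.479

p₁ = P(outcome | exposed) = 65/2250 = 0.028889
p₀ = P(outcome | unexposed) = 52/3453 = 0.015059
Under exogeneity and monotonicity, PN = (p₁ − p₀) / p₁.
PN = (0.028889 − 0.015059) / 0.028889 = 0.01383 / 0.028889 ≈ 0.4787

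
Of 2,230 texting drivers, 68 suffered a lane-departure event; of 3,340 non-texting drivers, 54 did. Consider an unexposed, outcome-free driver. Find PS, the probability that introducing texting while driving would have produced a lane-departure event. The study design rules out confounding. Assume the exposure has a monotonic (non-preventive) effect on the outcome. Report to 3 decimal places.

PS ≈ 0.015

p₁ = P(outcome | exposed) = 68/2230 = 0.030493
p₀ = P(outcome | unexposed) = 54/3340 = 0.016168
Under exogeneity and monotonicity, PS = (p₁ − p₀) / (1 − p₀).
PS = (0.030493 − 0.016168) / (1 − 0.016168) = 0.014326 / 0.98383 ≈ 0.0146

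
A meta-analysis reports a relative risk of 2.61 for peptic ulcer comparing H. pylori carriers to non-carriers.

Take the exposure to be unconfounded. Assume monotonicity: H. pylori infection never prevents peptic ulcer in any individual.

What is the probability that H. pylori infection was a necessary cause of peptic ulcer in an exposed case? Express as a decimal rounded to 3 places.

PN ≈ 0.617

Under exogeneity and monotonicity, PN = (RR − 1) / RR = 1 − 1/RR.
PN = (2.61 − 1) / 2.61 = 1.61 / 2.61 ≈ 0.6169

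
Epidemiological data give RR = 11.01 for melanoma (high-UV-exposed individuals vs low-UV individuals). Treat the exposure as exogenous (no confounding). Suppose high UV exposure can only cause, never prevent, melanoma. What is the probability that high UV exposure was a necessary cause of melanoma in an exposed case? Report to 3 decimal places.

PN ≈ 0.909

Under exogeneity and monotonicity, PN = (RR − 1) / RR = 1 − 1/RR.
PN = (11.01 − 1) / 11.01 = 10.01 / 11.01 ≈ 0.9092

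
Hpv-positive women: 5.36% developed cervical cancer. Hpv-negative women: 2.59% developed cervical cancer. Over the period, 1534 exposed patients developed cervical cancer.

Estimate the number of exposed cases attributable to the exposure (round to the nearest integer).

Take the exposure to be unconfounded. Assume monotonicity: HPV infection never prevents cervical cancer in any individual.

about 793 cases

p₁ = 0.0536, p₀ = 0.0259.
PN = (p₁ − p₀)/p₁ = (0.0536 − 0.0259) / 0.0536 ≈ 0.51679.
Attributable cases ≈ PN × (exposed cases) = 0.51679 × 1534 ≈ 792.76.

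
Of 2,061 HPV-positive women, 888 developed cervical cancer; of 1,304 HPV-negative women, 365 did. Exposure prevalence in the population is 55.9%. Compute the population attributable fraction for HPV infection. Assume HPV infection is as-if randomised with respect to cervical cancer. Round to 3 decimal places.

p₁ = P(outcome | exposed) = 888/2061 = 0.43086
p₀ = P(outcome | unexposed) = 365/1304 = 0.27991
Overall risk P(Y=1) = π·p₁ + (1−π)·p₀ = 0.559×0.43086 + 0.441×0.27991 = 0.36429.
Under exogeneity, PAF = [P(Y=1) − p₀] / P(Y=1).
PAF = (0.36429 − 0.27991) / 0.36429 ≈ 0.2316

PAF ≈ 0.232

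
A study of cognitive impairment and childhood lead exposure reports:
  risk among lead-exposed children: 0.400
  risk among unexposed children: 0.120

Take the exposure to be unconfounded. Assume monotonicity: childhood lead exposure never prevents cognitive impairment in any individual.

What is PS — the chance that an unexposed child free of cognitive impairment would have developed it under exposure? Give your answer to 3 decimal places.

Let p₁ = 0.4, p₀ = 0.12.
Under exogeneity and monotonicity, PS = (p₁ − p₀) / (1 − p₀).
PS = (0.4 − 0.12) / (1 − 0.12) = 0.28 / 0.88 ≈ 0.3182

PS ≈ 0.318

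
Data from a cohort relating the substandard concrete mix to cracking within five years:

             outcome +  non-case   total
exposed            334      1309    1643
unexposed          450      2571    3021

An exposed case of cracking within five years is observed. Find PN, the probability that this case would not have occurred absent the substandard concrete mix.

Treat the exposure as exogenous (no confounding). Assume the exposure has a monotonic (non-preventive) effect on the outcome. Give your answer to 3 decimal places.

PN ≈ 0.267

p₁ = P(outcome | exposed) = 334/1643 = 0.20329
p₀ = P(outcome | unexposed) = 450/3021 = 0.14896
Under exogeneity and monotonicity, PN = (p₁ − p₀) / p₁.
PN = (0.20329 − 0.14896) / 0.20329 = 0.054329 / 0.20329 ≈ 0.2673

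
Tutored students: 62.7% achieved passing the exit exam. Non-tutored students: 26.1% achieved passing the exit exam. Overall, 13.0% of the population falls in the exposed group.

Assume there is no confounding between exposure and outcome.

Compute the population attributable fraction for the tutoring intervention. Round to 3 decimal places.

PAF ≈ 0.154

p₁ = 0.627, p₀ = 0.261.
Overall risk P(Y=1) = π·p₁ + (1−π)·p₀ = 0.13×0.627 + 0.87×0.261 = 0.30858.
Under exogeneity, PAF = [P(Y=1) − p₀] / P(Y=1).
PAF = (0.30858 − 0.261) / 0.30858 ≈ 0.1542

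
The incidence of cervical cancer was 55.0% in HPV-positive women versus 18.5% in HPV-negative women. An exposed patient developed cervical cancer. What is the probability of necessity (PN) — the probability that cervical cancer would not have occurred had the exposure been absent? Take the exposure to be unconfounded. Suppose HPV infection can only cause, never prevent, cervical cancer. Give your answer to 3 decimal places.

p₁ = 0.55, p₀ = 0.185.
Under exogeneity and monotonicity, PN = (p₁ − p₀) / p₁.
PN = (0.55 − 0.185) / 0.55 = 0.365 / 0.55 ≈ 0.6636

PN ≈ 0.664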